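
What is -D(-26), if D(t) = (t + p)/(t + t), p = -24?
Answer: -25/26 ≈ -0.96154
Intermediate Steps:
D(t) = (-24 + t)/(2*t) (D(t) = (t - 24)/(t + t) = (-24 + t)/((2*t)) = (-24 + t)*(1/(2*t)) = (-24 + t)/(2*t))
-D(-26) = -(-24 - 26)/(2*(-26)) = -(-1)*(-50)/(2*26) = -1*25/26 = -25/26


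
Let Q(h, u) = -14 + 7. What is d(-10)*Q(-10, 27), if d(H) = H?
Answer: 70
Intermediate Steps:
Q(h, u) = -7
d(-10)*Q(-10, 27) = -10*(-7) = 70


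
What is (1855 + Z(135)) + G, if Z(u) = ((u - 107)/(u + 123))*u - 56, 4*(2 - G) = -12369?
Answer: 844159/172 ≈ 4907.9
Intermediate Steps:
G = 12377/4 (G = 2 - ¼*(-12369) = 2 + 12369/4 = 12377/4 ≈ 3094.3)
Z(u) = -56 + u*(-107 + u)/(123 + u) (Z(u) = ((-107 + u)/(123 + u))*u - 56 = u*(-107 + u)/(123 + u) - 56 = -56 + u*(-107 + u)/(123 + u))
(1855 + Z(135)) + G = (1855 + (-6888 + 135² - 163*135)/(123 + 135)) + 12377/4 = (1855 + (-6888 + 18225 - 22005)/258) + 12377/4 = (1855 + (1/258)*(-10668)) + 12377/4 = (1855 - 1778/43) + 12377/4 = 77987/43 + 12377/4 = 844159/172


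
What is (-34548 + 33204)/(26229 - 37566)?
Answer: 448/3779 ≈ 0.11855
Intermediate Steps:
(-34548 + 33204)/(26229 - 37566) = -1344/(-11337) = -1344*(-1/11337) = 448/3779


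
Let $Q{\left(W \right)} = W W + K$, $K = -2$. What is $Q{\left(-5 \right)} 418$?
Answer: $9614$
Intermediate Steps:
$Q{\left(W \right)} = -2 + W^{2}$ ($Q{\left(W \right)} = W W - 2 = W^{2} - 2 = -2 + W^{2}$)
$Q{\left(-5 \right)} 418 = \left(-2 + \left(-5\right)^{2}\right) 418 = \left(-2 + 25\right) 418 = 23 \cdot 418 = 9614$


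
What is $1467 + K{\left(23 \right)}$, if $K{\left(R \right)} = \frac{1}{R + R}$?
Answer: $\frac{67483}{46} \approx 1467.0$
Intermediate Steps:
$K{\left(R \right)} = \frac{1}{2 R}$
$1467 + K{\left(23 \right)} = 1467 + \frac{1}{2 \cdot 23} = 1467 + \frac{1}{2} \cdot \frac{1}{23} = 1467 + \frac{1}{46} = \frac{67483}{46}$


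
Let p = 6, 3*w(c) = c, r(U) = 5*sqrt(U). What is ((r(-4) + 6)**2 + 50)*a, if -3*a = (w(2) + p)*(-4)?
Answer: -1120/9 + 3200*I/3 ≈ -124.44 + 1066.7*I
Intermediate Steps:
w(c) = c/3
a = 80/9 (a = -((1/3)*2 + 6)*(-4)/3 = -(2/3 + 6)*(-4)/3 = -20*(-4)/9 = -1/3*(-80/3) = 80/9 ≈ 8.8889)
((r(-4) + 6)**2 + 50)*a = ((5*sqrt(-4) + 6)**2 + 50)*(80/9) = ((5*(2*I) + 6)**2 + 50)*(80/9) = ((10*I + 6)**2 + 50)*(80/9) = ((6 + 10*I)**2 + 50)*(80/9) = (50 + (6 + 10*I)**2)*(80/9) = 4000/9 + 80*(6 + 10*I)**2/9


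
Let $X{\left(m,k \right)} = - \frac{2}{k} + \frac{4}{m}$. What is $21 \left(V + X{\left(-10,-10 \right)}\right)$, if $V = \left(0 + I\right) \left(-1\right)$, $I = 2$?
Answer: $- \frac{231}{5} \approx -46.2$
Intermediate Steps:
$V = -2$ ($V = \left(0 + 2\right) \left(-1\right) = 2 \left(-1\right) = -2$)
$21 \left(V + X{\left(-10,-10 \right)}\right) = 21 \left(-2 + \left(- \frac{2}{-10} + \frac{4}{-10}\right)\right) = 21 \left(-2 + \left(\left(-2\right) \left(- \frac{1}{10}\right) + 4 \left(- \frac{1}{10}\right)\right)\right) = 21 \left(-2 + \left(\frac{1}{5} - \frac{2}{5}\right)\right) = 21 \left(-2 - \frac{1}{5}\right) = 21 \left(- \frac{11}{5}\right) = - \frac{231}{5}$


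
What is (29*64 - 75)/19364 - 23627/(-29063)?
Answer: 509274431/562775932 ≈ 0.90493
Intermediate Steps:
(29*64 - 75)/19364 - 23627/(-29063) = (1856 - 75)*(1/19364) - 23627*(-1/29063) = 1781*(1/19364) + 23627/29063 = 1781/19364 + 23627/29063 = 509274431/562775932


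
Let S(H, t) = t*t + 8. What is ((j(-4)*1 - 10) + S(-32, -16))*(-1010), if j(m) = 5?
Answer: -261590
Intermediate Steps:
S(H, t) = 8 + t**2 (S(H, t) = t**2 + 8 = 8 + t**2)
((j(-4)*1 - 10) + S(-32, -16))*(-1010) = ((5*1 - 10) + (8 + (-16)**2))*(-1010) = ((5 - 10) + (8 + 256))*(-1010) = (-5 + 264)*(-1010) = 259*(-1010) = -261590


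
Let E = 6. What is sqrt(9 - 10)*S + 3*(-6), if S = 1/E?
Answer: -18 + I/6 ≈ -18.0 + 0.16667*I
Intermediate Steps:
S = 1/6 ≈ 0.16667
sqrt(9 - 10)*S + 3*(-6) = sqrt(9 - 10)*(1/6) + 3*(-6) = sqrt(-1)*(1/6) - 18 = I*(1/6) - 18 = I/6 - 18 = -18 + I/6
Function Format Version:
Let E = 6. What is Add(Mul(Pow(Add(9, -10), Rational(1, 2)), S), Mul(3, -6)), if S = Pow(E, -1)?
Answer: Add(-18, Mul(Rational(1, 6), I)) ≈ Add(-18.000, Mul(0.16667, I))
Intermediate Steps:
S = Rational(1, 6) (S = Pow(6, -1) = Rational(1, 6) ≈ 0.16667)
Add(Mul(Pow(Add(9, -10), Rational(1, 2)), S), Mul(3, -6)) = Add(Mul(Pow(Add(9, -10), Rational(1, 2)), Rational(1, 6)), Mul(3, -6)) = Add(Mul(Pow(-1, Rational(1, 2)), Rational(1, 6)), -18) = Add(Mul(I, Rational(1, 6)), -18) = Add(Mul(Rational(1, 6), I), -18) = Add(-18, Mul(Rational(1, 6), I))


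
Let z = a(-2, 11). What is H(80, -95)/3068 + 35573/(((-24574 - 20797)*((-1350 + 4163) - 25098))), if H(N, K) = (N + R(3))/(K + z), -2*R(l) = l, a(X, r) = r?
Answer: -2379769177/8832906132960 ≈ -0.00026942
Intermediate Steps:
z = 11
R(l) = -l/2
H(N, K) = (-3/2 + N)/(11 + K) (H(N, K) = (N - ½*3)/(K + 11) = (N - 3/2)/(11 + K) = (-3/2 + N)/(11 + K))
H(80, -95)/3068 + 35573/(((-24574 - 20797)*((-1350 + 4163) - 25098))) = ((-3/2 + 80)/(11 - 95))/3068 + 35573/(((-24574 - 20797)*((-1350 + 4163) - 25098))) = ((157/2)/(-84))*(1/3068) + 35573/((-45371*(2813 - 25098))) = -1/84*157/2*(1/3068) + 35573/((-45371*(-22285))) = -157/168*1/3068 + 35573/1011092735 = -157/515424 + 35573*(1/1011092735) = -157/515424 + 35573/1011092735 = -2379769177/8832906132960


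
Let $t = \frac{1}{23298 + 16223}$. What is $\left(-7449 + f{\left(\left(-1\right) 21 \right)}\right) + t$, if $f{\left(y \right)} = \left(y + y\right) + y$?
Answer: $- \frac{296881751}{39521} \approx -7512.0$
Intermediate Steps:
$f{\left(y \right)} = 3 y$ ($f{\left(y \right)} = 2 y + y = 3 y$)
$t = \frac{1}{39521} \approx 2.5303 \cdot 10^{-5}$
$\left(-7449 + f{\left(\left(-1\right) 21 \right)}\right) + t = \left(-7449 + 3 \left(\left(-1\right) 21\right)\right) + \frac{1}{39521} = \left(-7449 + 3 \left(-21\right)\right) + \frac{1}{39521} = \left(-7449 - 63\right) + \frac{1}{39521} = -7512 + \frac{1}{39521} = - \frac{296881751}{39521}$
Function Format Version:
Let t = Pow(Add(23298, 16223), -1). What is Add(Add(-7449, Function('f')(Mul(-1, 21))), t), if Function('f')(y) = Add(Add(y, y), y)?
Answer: Rational(-296881751, 39521) ≈ -7512.0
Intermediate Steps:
Function('f')(y) = Mul(3, y) (Function('f')(y) = Add(Mul(2, y), y) = Mul(3, y))
t = Rational(1, 39521) (t = Pow(39521, -1) = Rational(1, 39521) ≈ 2.5303e-5)
Add(Add(-7449, Function('f')(Mul(-1, 21))), t) = Add(Add(-7449, Mul(3, Mul(-1, 21))), Rational(1, 39521)) = Add(Add(-7449, Mul(3, -21)), Rational(1, 39521)) = Add(Add(-7449, -63), Rational(1, 39521)) = Add(-7512, Rational(1, 39521)) = Rational(-296881751, 39521)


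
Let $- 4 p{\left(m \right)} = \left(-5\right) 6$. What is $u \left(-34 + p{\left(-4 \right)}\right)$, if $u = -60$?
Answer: $1590$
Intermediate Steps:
$p{\left(m \right)} = \frac{15}{2}$ ($p{\left(m \right)} = - \frac{\left(-5\right) 6}{4} = \left(- \frac{1}{4}\right) \left(-30\right) = \frac{15}{2}$)
$u \left(-34 + p{\left(-4 \right)}\right) = - 60 \left(-34 + \frac{15}{2}\right) = \left(-60\right) \left(- \frac{53}{2}\right) = 1590$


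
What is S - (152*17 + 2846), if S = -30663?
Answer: -36093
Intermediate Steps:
S - (152*17 + 2846) = -30663 - (152*17 + 2846) = -30663 - (2584 + 2846) = -30663 - 1*5430 = -30663 - 5430 = -36093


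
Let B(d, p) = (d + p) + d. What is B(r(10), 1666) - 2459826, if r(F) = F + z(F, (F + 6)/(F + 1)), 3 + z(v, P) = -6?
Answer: -2458158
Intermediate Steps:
z(v, P) = -9 (z(v, P) = -3 - 6 = -9)
r(F) = -9 + F (r(F) = F - 9 = -9 + F)
B(d, p) = p + 2*d
B(r(10), 1666) - 2459826 = (1666 + 2*(-9 + 10)) - 2459826 = (1666 + 2*1) - 2459826 = (1666 + 2) - 2459826 = 1668 - 2459826 = -2458158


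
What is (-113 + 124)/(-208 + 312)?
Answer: 11/104 ≈ 0.10577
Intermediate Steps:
(-113 + 124)/(-208 + 312) = 11/104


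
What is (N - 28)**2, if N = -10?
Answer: 1444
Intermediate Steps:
(N - 28)**2 = (-10 - 28)**2 = (-38)**2 = 1444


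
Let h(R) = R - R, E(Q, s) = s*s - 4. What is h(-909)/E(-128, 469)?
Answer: 0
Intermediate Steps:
E(Q, s) = -4 + s² (E(Q, s) = s² - 4 = -4 + s²)
h(R) = 0
h(-909)/E(-128, 469) = 0/(-4 + 469²) = 0/(-4 + 219961) = 0/219957 = 0*(1/219957) = 0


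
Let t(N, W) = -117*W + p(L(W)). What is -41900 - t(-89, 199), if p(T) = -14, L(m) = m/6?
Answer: -18603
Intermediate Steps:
L(m) = m/6 (L(m) = m*(⅙) = m/6)
t(N, W) = -14 - 117*W (t(N, W) = -117*W - 14 = -14 - 117*W)
-41900 - t(-89, 199) = -41900 - (-14 - 117*199) = -41900 - (-14 - 23283) = -41900 - 1*(-23297) = -41900 + 23297 = -18603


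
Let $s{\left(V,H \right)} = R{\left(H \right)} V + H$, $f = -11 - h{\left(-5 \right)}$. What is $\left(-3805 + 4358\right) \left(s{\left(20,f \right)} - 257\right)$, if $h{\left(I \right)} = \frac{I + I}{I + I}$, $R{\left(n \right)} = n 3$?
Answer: $-546917$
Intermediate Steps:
$R{\left(n \right)} = 3 n$
$h{\left(I \right)} = 1$ ($h{\left(I \right)} = \frac{2 I}{2 I} = 2 I \frac{1}{2 I} = 1$)
$f = -12$ ($f = -11 - 1 = -12$)
$s{\left(V,H \right)} = H + 3 H V$ ($s{\left(V,H \right)} = 3 H V + H = H + 3 H V$)
$\left(-3805 + 4358\right) \left(s{\left(20,f \right)} - 257\right) = \left(-3805 + 4358\right) \left(- 12 \left(1 + 3 \cdot 20\right) - 257\right) = 553 \left(- 12 \left(1 + 60\right) - 257\right) = 553 \left(\left(-12\right) 61 - 257\right) = 553 \left(-732 - 257\right) = 553 \left(-989\right) = -546917$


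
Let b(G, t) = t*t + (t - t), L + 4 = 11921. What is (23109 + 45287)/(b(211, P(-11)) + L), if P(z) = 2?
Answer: 68396/11921 ≈ 5.7374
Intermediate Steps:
L = 11917 (L = -4 + 11921 = 11917)
b(G, t) = t**2 (b(G, t) = t**2 + 0 = t**2)
(23109 + 45287)/(b(211, P(-11)) + L) = (23109 + 45287)/(2**2 + 11917) = 68396/(4 + 11917) = 68396/11921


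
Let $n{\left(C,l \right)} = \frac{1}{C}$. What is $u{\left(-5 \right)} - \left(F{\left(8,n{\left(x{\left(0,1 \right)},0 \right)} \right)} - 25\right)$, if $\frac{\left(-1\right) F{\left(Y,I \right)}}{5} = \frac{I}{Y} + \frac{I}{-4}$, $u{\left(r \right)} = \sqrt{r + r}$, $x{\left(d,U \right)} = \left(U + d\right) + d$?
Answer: $\frac{195}{8} + i \sqrt{10} \approx 24.375 + 3.1623 i$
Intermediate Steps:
$x{\left(d,U \right)} = U + 2 d$
$u{\left(r \right)} = \sqrt{2} \sqrt{r}$ ($u{\left(r \right)} = \sqrt{2 r} = \sqrt{2} \sqrt{r}$)
$F{\left(Y,I \right)} = \frac{5 I}{4} - \frac{5 I}{Y}$ ($F{\left(Y,I \right)} = - 5 \left(\frac{I}{Y} + \frac{I}{-4}\right) = - 5 \left(\frac{I}{Y} + I \left(- \frac{1}{4}\right)\right) = - 5 \left(\frac{I}{Y} - \frac{I}{4}\right) = - 5 \left(- \frac{I}{4} + \frac{I}{Y}\right) = \frac{5 I}{4} - \frac{5 I}{Y}$)
$u{\left(-5 \right)} - \left(F{\left(8,n{\left(x{\left(0,1 \right)},0 \right)} \right)} - 25\right) = \sqrt{2} \sqrt{-5} - \left(\frac{5 \left(-4 + 8\right)}{4 \left(1 + 2 \cdot 0\right) 8} - 25\right) = \sqrt{2} i \sqrt{5} - \left(\frac{5}{4} \frac{1}{1 + 0} \cdot \frac{1}{8} \cdot 4 - 25\right) = i \sqrt{10} - \left(\frac{5}{4} \cdot 1^{-1} \cdot \frac{1}{8} \cdot 4 - 25\right) = i \sqrt{10} - \left(\frac{5}{4} \cdot 1 \cdot \frac{1}{8} \cdot 4 - 25\right) = i \sqrt{10} - \left(\frac{5}{8} - 25\right) = i \sqrt{10} - - \frac{195}{8} = i \sqrt{10} + \frac{195}{8} = \frac{195}{8} + i \sqrt{10}$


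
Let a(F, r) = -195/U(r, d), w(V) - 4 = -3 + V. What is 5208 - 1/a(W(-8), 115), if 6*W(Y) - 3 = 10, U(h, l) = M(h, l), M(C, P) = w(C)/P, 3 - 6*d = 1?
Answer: 338636/65 ≈ 5209.8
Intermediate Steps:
d = 1/3 (d = 1/2 - 1/6*1 = 1/2 - 1/6 = 1/3 ≈ 0.33333)
w(V) = 1 + V (w(V) = 4 + (-3 + V) = 1 + V)
M(C, P) = (1 + C)/P
U(h, l) = (1 + h)/l
W(Y) = 13/6 (W(Y) = 1/2 + (1/6)*10 = 1/2 + 5/3 = 13/6)
a(F, r) = -195/(3 + 3*r) (a(F, r) = -195*1/(3*(1 + r)) = -195/(3 + 3*r))
5208 - 1/a(W(-8), 115) = 5208 - 1/((-65/(1 + 115))) = 5208 - 1/((-65/116)) = 5208 - 1/((-65*1/116)) = 5208 - 1/(-65/116) = 5208 - 1*(-116/65) = 5208 + 116/65 = 338636/65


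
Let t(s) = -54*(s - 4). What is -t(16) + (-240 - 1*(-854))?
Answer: 1262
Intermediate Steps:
t(s) = 216 - 54*s (t(s) = -54*(-4 + s) = 216 - 54*s)
-t(16) + (-240 - 1*(-854)) = -(216 - 54*16) + (-240 - 1*(-854)) = -(216 - 864) + (-240 + 854) = -1*(-648) + 614 = 648 + 614 = 1262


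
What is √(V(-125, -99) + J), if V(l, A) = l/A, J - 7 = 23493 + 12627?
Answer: √39343678/33 ≈ 190.07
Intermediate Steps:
J = 36127 (J = 7 + (23493 + 12627) = 7 + 36120 = 36127)
√(V(-125, -99) + J) = √(-125/(-99) + 36127) = √(-125*(-1/99) + 36127) = √(125/99 + 36127) = √(3576698/99) = √39343678/33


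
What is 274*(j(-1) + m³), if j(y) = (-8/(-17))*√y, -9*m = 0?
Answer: 2192*I/17 ≈ 128.94*I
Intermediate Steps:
m = 0 (m = -⅑*0 = 0)
j(y) = 8*√y/17 (j(y) = (-8*(-1/17))*√y = 8*√y/17)
274*(j(-1) + m³) = 274*(8*√(-1)/17 + 0³) = 274*(8*I/17 + 0) = 274*(8*I/17) = 2192*I/17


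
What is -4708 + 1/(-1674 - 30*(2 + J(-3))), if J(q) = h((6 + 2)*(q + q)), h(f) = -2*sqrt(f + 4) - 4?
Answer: -2168344997/460566 - 10*I*sqrt(11)/230283 ≈ -4708.0 - 0.00014402*I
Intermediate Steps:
h(f) = -4 - 2*sqrt(4 + f) (h(f) = -2*sqrt(4 + f) - 4 = -4 - 2*sqrt(4 + f))
J(q) = -4 - 2*sqrt(4 + 16*q) (J(q) = -4 - 2*sqrt(4 + (6 + 2)*(q + q)) = -4 - 2*sqrt(4 + 8*(2*q)) = -4 - 2*sqrt(4 + 16*q))
-4708 + 1/(-1674 - 30*(2 + J(-3))) = -4708 + 1/(-1674 - 30*(2 + (-4 - 4*sqrt(1 + 4*(-3))))) = -4708 + 1/(-1674 - 30*(2 + (-4 - 4*sqrt(1 - 12)))) = -4708 + 1/(-1674 - 30*(2 + (-4 - 4*I*sqrt(11)))) = -4708 + 1/(-1674 - 30*(-2 - 4*I*sqrt(11))) = -4708 + 1/(-1674 + (60 + 120*I*sqrt(11))) = -4708 + 1/(-1614 + 120*I*sqrt(11))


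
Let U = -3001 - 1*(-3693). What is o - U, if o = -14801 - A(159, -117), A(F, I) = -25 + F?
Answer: -15627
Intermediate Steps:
U = 692 (U = -3001 + 3693 = 692)
o = -14935 (o = -14801 - (-25 + 159) = -14801 - 1*134 = -14801 - 134 = -14935)
o - U = -14935 - 1*692 = -14935 - 692 = -15627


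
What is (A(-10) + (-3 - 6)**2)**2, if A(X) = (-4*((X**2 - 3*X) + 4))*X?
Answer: 29604481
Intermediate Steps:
A(X) = X*(-16 - 4*X**2 + 12*X) (A(X) = (-4*(4 + X**2 - 3*X))*X = (-16 - 4*X**2 + 12*X)*X = X*(-16 - 4*X**2 + 12*X))
(A(-10) + (-3 - 6)**2)**2 = (4*(-10)*(-4 - 1*(-10)**2 + 3*(-10)) + (-3 - 6)**2)**2 = (4*(-10)*(-4 - 1*100 - 30) + (-9)**2)**2 = (4*(-10)*(-4 - 100 - 30) + 81)**2 = (4*(-10)*(-134) + 81)**2 = (5360 + 81)**2 = 5441**2 = 29604481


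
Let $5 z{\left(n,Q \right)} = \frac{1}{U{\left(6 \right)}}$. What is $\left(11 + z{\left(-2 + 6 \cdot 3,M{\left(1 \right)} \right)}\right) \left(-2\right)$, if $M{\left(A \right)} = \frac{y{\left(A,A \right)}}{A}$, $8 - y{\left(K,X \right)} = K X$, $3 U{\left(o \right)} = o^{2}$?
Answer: $- \frac{661}{30} \approx -22.033$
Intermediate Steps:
$U{\left(o \right)} = \frac{o^{2}}{3}$
$y{\left(K,X \right)} = 8 - K X$
$M{\left(A \right)} = \frac{8 - A^{2}}{A}$ ($M{\left(A \right)} = \frac{8 - A A}{A} = \frac{8 - A^{2}}{A}$)
$z{\left(n,Q \right)} = \frac{1}{60}$ ($z{\left(n,Q \right)} = \frac{1}{5 \frac{6^{2}}{3}} = \frac{1}{5 \cdot \frac{1}{3} \cdot 36} = \frac{1}{5 \cdot 12} = \frac{1}{5} \cdot \frac{1}{12} = \frac{1}{60}$)
$\left(11 + z{\left(-2 + 6 \cdot 3,M{\left(1 \right)} \right)}\right) \left(-2\right) = \left(11 + \frac{1}{60}\right) \left(-2\right) = \frac{661}{60} \left(-2\right) = - \frac{661}{30}$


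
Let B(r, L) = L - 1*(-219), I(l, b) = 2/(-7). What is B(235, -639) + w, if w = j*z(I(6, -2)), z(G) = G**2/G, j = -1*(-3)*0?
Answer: -420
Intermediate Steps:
I(l, b) = -2/7 (I(l, b) = 2*(-1/7) = -2/7)
B(r, L) = 219 + L (B(r, L) = L + 219 = 219 + L)
j = 0 (j = 3*0 = 0)
z(G) = G
w = 0 (w = 0*(-2/7) = 0)
B(235, -639) + w = (219 - 639) + 0 = -420 + 0 = -420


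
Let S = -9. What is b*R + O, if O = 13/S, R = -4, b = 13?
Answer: -481/9 ≈ -53.444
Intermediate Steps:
O = -13/9 (O = 13/(-9) = 13*(-⅑) = -13/9 ≈ -1.4444)
b*R + O = 13*(-4) - 13/9 = -52 - 13/9 = -481/9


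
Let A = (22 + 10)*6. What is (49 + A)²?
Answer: 58081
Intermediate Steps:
A = 192 (A = 32*6 = 192)
(49 + A)² = (49 + 192)² = 241² = 58081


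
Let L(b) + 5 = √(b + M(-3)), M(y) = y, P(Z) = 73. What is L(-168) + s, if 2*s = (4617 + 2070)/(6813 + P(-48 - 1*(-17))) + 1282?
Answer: 8765679/13772 + 3*I*√19 ≈ 636.49 + 13.077*I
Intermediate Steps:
s = 8834539/13772 (s = ((4617 + 2070)/(6813 + 73) + 1282)/2 = (6687/6886 + 1282)/2 = (½)*(8834539/6886) = 8834539/13772 ≈ 641.49)
L(b) = -5 + √(-3 + b) (L(b) = -5 + √(b - 3) = -5 + √(-3 + b))
L(-168) + s = (-5 + √(-3 - 168)) + 8834539/13772 = (-5 + √(-171)) + 8834539/13772 = (-5 + 3*I*√19) + 8834539/13772 = 8765679/13772 + 3*I*√19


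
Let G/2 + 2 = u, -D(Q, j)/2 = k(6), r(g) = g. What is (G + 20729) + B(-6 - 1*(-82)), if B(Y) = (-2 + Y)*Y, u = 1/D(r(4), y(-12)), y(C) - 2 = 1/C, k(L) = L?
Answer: 158093/6 ≈ 26349.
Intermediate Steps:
y(C) = 2 + 1/C
D(Q, j) = -12 (D(Q, j) = -2*6 = -12)
u = -1/12 (u = 1/(-12) = -1/12 ≈ -0.083333)
G = -25/6 (G = -4 + 2*(-1/12) = -4 - 1/6 = -25/6 ≈ -4.1667)
B(Y) = Y*(-2 + Y)
(G + 20729) + B(-6 - 1*(-82)) = (-25/6 + 20729) + (-6 - 1*(-82))*(-2 + (-6 - 1*(-82))) = 124349/6 + (-6 + 82)*(-2 + (-6 + 82)) = 124349/6 + 76*(-2 + 76) = 124349/6 + 76*74 = 124349/6 + 5624 = 158093/6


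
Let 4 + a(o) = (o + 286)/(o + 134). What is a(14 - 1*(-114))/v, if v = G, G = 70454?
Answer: -317/9229474 ≈ -3.4346e-5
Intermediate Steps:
a(o) = -4 + (286 + o)/(134 + o) (a(o) = -4 + (o + 286)/(o + 134) = -4 + (286 + o)/(134 + o))
v = 70454
a(14 - 1*(-114))/v = ((-250 - 3*(14 - 1*(-114)))/(134 + (14 - 1*(-114))))/70454 = ((-250 - 3*(14 + 114))/(134 + (14 + 114)))*(1/70454) = ((-250 - 3*128)/(134 + 128))*(1/70454) = ((-250 - 384)/262)*(1/70454) = ((1/262)*(-634))*(1/70454) = -317/131*1/70454 = -317/9229474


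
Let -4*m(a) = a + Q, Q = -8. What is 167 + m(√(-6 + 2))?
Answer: 169 - I/2 ≈ 169.0 - 0.5*I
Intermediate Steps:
m(a) = 2 - a/4 (m(a) = -(a - 8)/4 = -(-8 + a)/4 = 2 - a/4)
167 + m(√(-6 + 2)) = 167 + (2 - √(-6 + 2)/4) = 167 + (2 - I/2) = 169 - I/2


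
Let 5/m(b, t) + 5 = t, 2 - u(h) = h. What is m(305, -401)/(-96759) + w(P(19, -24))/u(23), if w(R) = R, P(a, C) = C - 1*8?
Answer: 59861573/39284154 ≈ 1.5238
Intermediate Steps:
P(a, C) = -8 + C (P(a, C) = C - 8 = -8 + C)
u(h) = 2 - h
m(b, t) = 5/(-5 + t)
m(305, -401)/(-96759) + w(P(19, -24))/u(23) = (5/(-5 - 401))/(-96759) + (-8 - 24)/(2 - 1*23) = (5/(-406))*(-1/96759) - 32/(2 - 23) = (5*(-1/406))*(-1/96759) - 32/(-21) = -5/406*(-1/96759) - 32*(-1/21) = 5/39284154 + 32/21 = 59861573/39284154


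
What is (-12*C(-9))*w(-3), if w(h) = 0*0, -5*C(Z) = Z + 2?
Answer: 0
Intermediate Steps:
C(Z) = -⅖ - Z/5 (C(Z) = -(Z + 2)/5 = -(2 + Z)/5 = -⅖ - Z/5)
w(h) = 0
(-12*C(-9))*w(-3) = -12*(-⅖ - ⅕*(-9))*0 = -12*(-⅖ + 9/5)*0 = -12*7/5*0 = -84/5*0 = 0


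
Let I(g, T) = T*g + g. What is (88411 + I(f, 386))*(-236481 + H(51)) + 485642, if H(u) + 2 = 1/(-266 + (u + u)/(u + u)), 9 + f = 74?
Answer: -7116824938606/265 ≈ -2.6856e+10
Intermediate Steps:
f = 65 (f = -9 + 74 = 65)
I(g, T) = g + T*g
H(u) = -531/265 (H(u) = -2 + 1/(-266 + (u + u)/(u + u)) = -2 + 1/(-266 + (2*u)/((2*u))) = -2 + 1/(-266 + (2*u)*(1/(2*u))) = -2 + 1/(-266 + 1) = -2 + 1/(-265) = -2 - 1/265 = -531/265)
(88411 + I(f, 386))*(-236481 + H(51)) + 485642 = (88411 + 65*(1 + 386))*(-236481 - 531/265) + 485642 = (88411 + 65*387)*(-62667996/265) + 485642 = (88411 + 25155)*(-62667996/265) + 485642 = 113566*(-62667996/265) + 485642 = -7116953633736/265 + 485642 = -7116824938606/265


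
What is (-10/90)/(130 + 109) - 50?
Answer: -107551/2151 ≈ -50.000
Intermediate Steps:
(-10/90)/(130 + 109) - 50 = -10*1/90/239 - 50 = -⅑*1/239 - 50 = -1/2151 - 50 = -107551/2151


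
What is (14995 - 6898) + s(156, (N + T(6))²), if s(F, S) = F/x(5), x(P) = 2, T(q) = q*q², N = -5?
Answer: 8175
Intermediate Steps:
T(q) = q³
s(F, S) = F/2
(14995 - 6898) + s(156, (N + T(6))²) = (14995 - 6898) + (½)*156 = 8097 + 78 = 8175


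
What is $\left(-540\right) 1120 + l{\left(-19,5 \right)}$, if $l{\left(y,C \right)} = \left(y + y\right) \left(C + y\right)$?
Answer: $-604268$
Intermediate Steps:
$l{\left(y,C \right)} = 2 y \left(C + y\right)$
$\left(-540\right) 1120 + l{\left(-19,5 \right)} = \left(-540\right) 1120 + 2 \left(-19\right) \left(5 - 19\right) = -604800 + 2 \left(-19\right) \left(-14\right) = -604800 + 532 = -604268$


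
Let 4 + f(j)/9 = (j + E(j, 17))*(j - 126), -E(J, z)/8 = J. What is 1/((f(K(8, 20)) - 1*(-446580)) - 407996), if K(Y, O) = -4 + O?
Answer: 1/149428 ≈ 6.6922e-6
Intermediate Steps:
E(J, z) = -8*J
f(j) = -36 - 63*j*(-126 + j) (f(j) = -36 + 9*((j - 8*j)*(j - 126)) = -36 + 9*((-7*j)*(-126 + j)) = -36 + 9*(-7*j*(-126 + j)) = -36 - 63*j*(-126 + j))
1/((f(K(8, 20)) - 1*(-446580)) - 407996) = 1/(((-36 - 63*(-4 + 20)**2 + 7938*(-4 + 20)) - 1*(-446580)) - 407996) = 1/(((-36 - 63*16**2 + 7938*16) + 446580) - 407996) = 1/(((-36 - 63*256 + 127008) + 446580) - 407996) = 1/(((-36 - 16128 + 127008) + 446580) - 407996) = 1/((110844 + 446580) - 407996) = 1/(557424 - 407996) = 1/149428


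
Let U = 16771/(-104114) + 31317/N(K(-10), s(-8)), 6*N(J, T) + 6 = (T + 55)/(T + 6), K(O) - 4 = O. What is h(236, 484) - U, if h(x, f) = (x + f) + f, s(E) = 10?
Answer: 316898132085/3227534 ≈ 98186.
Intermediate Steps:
K(O) = 4 + O
h(x, f) = x + 2*f (h(x, f) = (f + x) + f = x + 2*f)
N(J, T) = -1 + (55 + T)/(6*(6 + T)) (N(J, T) = -1 + ((T + 55)/(T + 6))/6 = -1 + ((55 + T)/(6 + T))/6 = -1 + (55 + T)/(6*(6 + T)))
U = -313012181149/3227534 (U = 16771/(-104114) + 31317/(((19 - 5*10)/(6*(6 + 10)))) = 16771*(-1/104114) + 31317/(((⅙)*(19 - 50)/16)) = -16771/104114 + 31317/(((⅙)*(1/16)*(-31))) = -16771/104114 + 31317/(-31/96) = -16771/104114 + 31317*(-96/31) = -16771/104114 - 3006432/31 = -313012181149/3227534 ≈ -96982.)
h(236, 484) - U = (236 + 2*484) - 1*(-313012181149/3227534) = (236 + 968) + 313012181149/3227534 = 1204 + 313012181149/3227534 = 316898132085/3227534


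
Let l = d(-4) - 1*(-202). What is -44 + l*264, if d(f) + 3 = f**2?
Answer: 56716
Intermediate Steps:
d(f) = -3 + f**2
l = 215 (l = (-3 + (-4)**2) - 1*(-202) = (-3 + 16) + 202 = 13 + 202 = 215)
-44 + l*264 = -44 + 215*264 = -44 + 56760 = 56716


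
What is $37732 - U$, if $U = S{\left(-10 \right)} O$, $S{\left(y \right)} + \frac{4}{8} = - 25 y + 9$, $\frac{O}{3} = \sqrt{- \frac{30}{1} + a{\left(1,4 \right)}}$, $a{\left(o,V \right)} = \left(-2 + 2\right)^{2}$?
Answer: $37732 - \frac{1551 i \sqrt{30}}{2} \approx 37732.0 - 4247.6 i$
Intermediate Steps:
$a{\left(o,V \right)} = 0$ ($a{\left(o,V \right)} = 0^{2} = 0$)
$O = 3 i \sqrt{30}$ ($O = 3 \sqrt{- \frac{30}{1} + 0} = 3 \sqrt{\left(-30\right) 1 + 0} = 3 \sqrt{-30 + 0} = 3 \sqrt{-30} = 3 i \sqrt{30} \approx 16.432 i$)
$S{\left(y \right)} = \frac{17}{2} - 25 y$ ($S{\left(y \right)} = - \frac{1}{2} - \left(-9 + 25 y\right) = \frac{17}{2} - 25 y$)
$U = \frac{1551 i \sqrt{30}}{2}$ ($U = \left(\frac{17}{2} - -250\right) 3 i \sqrt{30} = \left(\frac{17}{2} + 250\right) 3 i \sqrt{30} = \frac{517 \cdot 3 i \sqrt{30}}{2} = \frac{1551 i \sqrt{30}}{2} \approx 4247.6 i$)
$37732 - U = 37732 - \frac{1551 i \sqrt{30}}{2}$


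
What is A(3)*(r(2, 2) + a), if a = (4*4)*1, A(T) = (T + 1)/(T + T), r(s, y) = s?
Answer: 12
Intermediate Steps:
A(T) = (1 + T)/(2*T) (A(T) = (1 + T)/((2*T)) = (1 + T)*(1/(2*T)) = (1 + T)/(2*T))
a = 16 (a = 16*1 = 16)
A(3)*(r(2, 2) + a) = ((1/2)*(1 + 3)/3)*(2 + 16) = ((1/2)*(1/3)*4)*18 = (2/3)*18 = 12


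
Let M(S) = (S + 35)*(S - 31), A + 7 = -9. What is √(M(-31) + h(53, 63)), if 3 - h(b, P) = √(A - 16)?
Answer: √(-245 - 4*I*√2) ≈ 0.1807 - 15.654*I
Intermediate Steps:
A = -16 (A = -7 - 9 = -16)
h(b, P) = 3 - 4*I*√2 (h(b, P) = 3 - √(-16 - 16) = 3 - √(-32) = 3 - 4*I*√2)
M(S) = (-31 + S)*(35 + S) (M(S) = (35 + S)*(-31 + S) = (-31 + S)*(35 + S))
√(M(-31) + h(53, 63)) = √((-1085 + (-31)² + 4*(-31)) + (3 - 4*I*√2)) = √((-1085 + 961 - 124) + (3 - 4*I*√2)) = √(-248 + (3 - 4*I*√2)) = √(-245 - 4*I*√2)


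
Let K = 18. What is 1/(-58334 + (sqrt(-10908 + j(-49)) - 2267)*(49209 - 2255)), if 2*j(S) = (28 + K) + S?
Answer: -53251526/5683476010610603 - 23477*I*sqrt(43638)/11366952021221206 ≈ -9.3695e-9 - 4.3145e-10*I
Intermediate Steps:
j(S) = 23 + S/2 (j(S) = ((28 + 18) + S)/2 = (46 + S)/2 = 23 + S/2)
1/(-58334 + (sqrt(-10908 + j(-49)) - 2267)*(49209 - 2255)) = 1/(-58334 + (sqrt(-10908 + (23 + (1/2)*(-49))) - 2267)*(49209 - 2255)) = 1/(-58334 + (sqrt(-10908 + (23 - 49/2)) - 2267)*46954) = 1/(-58334 + (sqrt(-10908 - 3/2) - 2267)*46954) = 1/(-58334 + (sqrt(-21819/2) - 2267)*46954) = 1/(-58334 + (I*sqrt(43638)/2 - 2267)*46954) = 1/(-58334 + (-2267 + I*sqrt(43638)/2)*46954) = 1/(-58334 + (-106444718 + 23477*I*sqrt(43638))) = 1/(-106503052 + 23477*I*sqrt(43638))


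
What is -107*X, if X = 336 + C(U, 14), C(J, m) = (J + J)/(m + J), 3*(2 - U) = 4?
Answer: -395579/11 ≈ -35962.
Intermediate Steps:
U = 2/3 (U = 2 - 1/3*4 = 2 - 4/3 = 2/3 ≈ 0.66667)
C(J, m) = 2*J/(J + m) (C(J, m) = (2*J)/(J + m) = 2*J/(J + m))
X = 3697/11 (X = 336 + 2*(2/3)/(2/3 + 14) = 336 + 2*(2/3)/(44/3) = 336 + 2*(2/3)*(3/44) = 336 + 1/11 = 3697/11 ≈ 336.09)
-107*X = -107*3697/11 = -395579/11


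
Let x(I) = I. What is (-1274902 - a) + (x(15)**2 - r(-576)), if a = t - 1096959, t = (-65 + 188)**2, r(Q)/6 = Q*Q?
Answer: -2183503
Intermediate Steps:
r(Q) = 6*Q**2 (r(Q) = 6*(Q*Q) = 6*Q**2)
t = 15129 (t = 123**2 = 15129)
a = -1081830 (a = 15129 - 1096959 = -1081830)
(-1274902 - a) + (x(15)**2 - r(-576)) = (-1274902 - 1*(-1081830)) + (15**2 - 6*(-576)**2) = (-1274902 + 1081830) + (225 - 6*331776) = -193072 + (225 - 1*1990656) = -193072 + (225 - 1990656) = -193072 - 1990431 = -2183503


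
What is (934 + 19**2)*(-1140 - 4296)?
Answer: -7039620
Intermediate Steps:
(934 + 19**2)*(-1140 - 4296) = (934 + 361)*(-5436) = 1295*(-5436) = -7039620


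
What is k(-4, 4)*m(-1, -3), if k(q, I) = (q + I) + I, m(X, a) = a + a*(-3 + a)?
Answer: 60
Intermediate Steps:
k(q, I) = q + 2*I (k(q, I) = (I + q) + I = q + 2*I)
k(-4, 4)*m(-1, -3) = (-4 + 2*4)*(-3*(-2 - 3)) = (-4 + 8)*(-3*(-5)) = 4*15 = 60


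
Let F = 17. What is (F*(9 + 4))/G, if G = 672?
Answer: 221/672 ≈ 0.32887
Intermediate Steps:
(F*(9 + 4))/G = (17*(9 + 4))/672 = (17*13)*(1/672) = 221*(1/672) = 221/672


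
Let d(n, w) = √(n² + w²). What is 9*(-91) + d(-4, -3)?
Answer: -814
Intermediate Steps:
9*(-91) + d(-4, -3) = 9*(-91) + √((-4)² + (-3)²) = -819 + √(16 + 9) = -819 + √25 = -819 + 5 = -814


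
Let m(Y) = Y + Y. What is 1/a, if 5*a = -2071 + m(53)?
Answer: -1/393 ≈ -0.0025445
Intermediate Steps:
m(Y) = 2*Y
a = -393 (a = (-2071 + 2*53)/5 = (-2071 + 106)/5 = (⅕)*(-1965) = -393)
1/a = 1/(-393) = -1/393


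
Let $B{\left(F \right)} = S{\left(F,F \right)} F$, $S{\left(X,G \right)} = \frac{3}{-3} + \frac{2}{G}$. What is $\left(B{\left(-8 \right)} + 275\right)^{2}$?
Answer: $81225$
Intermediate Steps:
$S{\left(X,G \right)} = -1 + \frac{2}{G}$ ($S{\left(X,G \right)} = 3 \left(- \frac{1}{3}\right) + \frac{2}{G} = -1 + \frac{2}{G}$)
$B{\left(F \right)} = 2 - F$ ($B{\left(F \right)} = \frac{2 - F}{F} F = 2 - F$)
$\left(B{\left(-8 \right)} + 275\right)^{2} = \left(\left(2 - -8\right) + 275\right)^{2} = \left(\left(2 + 8\right) + 275\right)^{2} = \left(10 + 275\right)^{2} = 285^{2} = 81225$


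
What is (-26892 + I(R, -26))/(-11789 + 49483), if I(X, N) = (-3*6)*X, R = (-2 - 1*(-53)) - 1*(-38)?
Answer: -14247/18847 ≈ -0.75593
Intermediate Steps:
R = 89 (R = (-2 + 53) + 38 = 51 + 38 = 89)
I(X, N) = -18*X
(-26892 + I(R, -26))/(-11789 + 49483) = (-26892 - 18*89)/(-11789 + 49483) = (-26892 - 1602)/37694 = -28494*1/37694 = -14247/18847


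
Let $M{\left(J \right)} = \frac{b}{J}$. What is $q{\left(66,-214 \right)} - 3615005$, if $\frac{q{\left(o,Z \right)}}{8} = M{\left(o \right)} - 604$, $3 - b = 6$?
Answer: $- \frac{39818211}{11} \approx -3.6198 \cdot 10^{6}$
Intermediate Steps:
$b = -3$ ($b = 3 - 6 = -3$)
$M{\left(J \right)} = - \frac{3}{J}$
$q{\left(o,Z \right)} = -4832 - \frac{24}{o}$ ($q{\left(o,Z \right)} = 8 \left(- \frac{3}{o} - 604\right) = 8 \left(-604 - \frac{3}{o}\right) = -4832 - \frac{24}{o}$)
$q{\left(66,-214 \right)} - 3615005 = \left(-4832 - \frac{24}{66}\right) - 3615005 = \left(-4832 - \frac{4}{11}\right) - 3615005 = - \frac{53156}{11} - 3615005 = - \frac{39818211}{11}$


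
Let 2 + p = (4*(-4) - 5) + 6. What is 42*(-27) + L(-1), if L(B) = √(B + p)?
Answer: -1134 + 3*I*√2 ≈ -1134.0 + 4.2426*I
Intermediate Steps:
p = -17 (p = -2 + ((4*(-4) - 5) + 6) = -2 + ((-16 - 5) + 6) = -2 + (-21 + 6) = -2 - 15 = -17)
L(B) = √(-17 + B) (L(B) = √(B - 17) = √(-17 + B))
42*(-27) + L(-1) = 42*(-27) + √(-17 - 1) = -1134 + √(-18) = -1134 + 3*I*√2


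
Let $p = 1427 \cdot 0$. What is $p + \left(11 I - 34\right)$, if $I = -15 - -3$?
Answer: $-166$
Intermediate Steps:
$I = -12$ ($I = -15 + 3 = -12$)
$p = 0$
$p + \left(11 I - 34\right) = 0 + \left(11 \left(-12\right) - 34\right) = 0 - 166 = -166$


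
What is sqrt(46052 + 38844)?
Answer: 4*sqrt(5306) ≈ 291.37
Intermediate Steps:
sqrt(46052 + 38844) = sqrt(84896) = 4*sqrt(5306)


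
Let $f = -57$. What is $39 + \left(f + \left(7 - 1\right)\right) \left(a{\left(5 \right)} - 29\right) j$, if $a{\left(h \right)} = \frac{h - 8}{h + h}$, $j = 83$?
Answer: $\frac{1240659}{10} \approx 1.2407 \cdot 10^{5}$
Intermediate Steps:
$a{\left(h \right)} = \frac{-8 + h}{2 h}$
$39 + \left(f + \left(7 - 1\right)\right) \left(a{\left(5 \right)} - 29\right) j = 39 + \left(-57 + \left(7 - 1\right)\right) \left(\frac{-8 + 5}{2 \cdot 5} - 29\right) 83 = 39 + \left(-57 + \left(7 - 1\right)\right) \left(\frac{1}{2} \cdot \frac{1}{5} \left(-3\right) - 29\right) 83 = 39 + \left(-57 + 6\right) \left(- \frac{3}{10} - 29\right) 83 = 39 + \left(-51\right) \left(- \frac{293}{10}\right) 83 = 39 + \frac{14943}{10} \cdot 83 = 39 + \frac{1240269}{10} = \frac{1240659}{10}$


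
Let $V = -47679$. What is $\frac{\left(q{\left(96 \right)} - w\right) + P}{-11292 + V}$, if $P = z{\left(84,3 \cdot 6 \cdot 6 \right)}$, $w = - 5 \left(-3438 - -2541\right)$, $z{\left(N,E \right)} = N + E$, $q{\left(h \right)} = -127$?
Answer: $\frac{4420}{58971} \approx 0.074952$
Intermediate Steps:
$z{\left(N,E \right)} = E + N$
$w = 4485$ ($w = - 5 \left(-3438 + 2541\right) = \left(-5\right) \left(-897\right) = 4485$)
$P = 192$ ($P = 3 \cdot 6 \cdot 6 + 84 = 18 \cdot 6 + 84 = 108 + 84 = 192$)
$\frac{\left(q{\left(96 \right)} - w\right) + P}{-11292 + V} = \frac{\left(-127 - 4485\right) + 192}{-11292 - 47679} = \frac{\left(-127 - 4485\right) + 192}{-58971} = \left(-4612 + 192\right) \left(- \frac{1}{58971}\right) = \left(-4420\right) \left(- \frac{1}{58971}\right) = \frac{4420}{58971}$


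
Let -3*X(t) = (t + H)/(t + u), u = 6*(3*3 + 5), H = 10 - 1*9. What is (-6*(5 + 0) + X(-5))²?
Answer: 50495236/56169 ≈ 898.99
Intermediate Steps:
H = 1 (H = 10 - 9 = 1)
u = 84 (u = 6*(9 + 5) = 6*14 = 84)
X(t) = -(1 + t)/(3*(84 + t)) (X(t) = -(t + 1)/(3*(t + 84)) = -(1 + t)/(3*(84 + t)))
(-6*(5 + 0) + X(-5))² = (-6*(5 + 0) + (-1 - 1*(-5))/(3*(84 - 5)))² = (-6*5 + (⅓)*(-1 + 5)/79)² = (-30 + (⅓)*(1/79)*4)² = (-30 + 4/237)² = (-7106/237)² = 50495236/56169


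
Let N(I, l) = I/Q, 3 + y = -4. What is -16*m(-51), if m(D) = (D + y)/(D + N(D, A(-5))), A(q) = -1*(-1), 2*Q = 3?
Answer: -928/85 ≈ -10.918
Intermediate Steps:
Q = 3/2 (Q = (½)*3 = 3/2 ≈ 1.5000)
A(q) = 1
y = -7 (y = -3 - 4 = -7)
N(I, l) = 2*I/3 (N(I, l) = I/(3/2) = I*(⅔) = 2*I/3)
m(D) = 3*(-7 + D)/(5*D) (m(D) = (D - 7)/(D + 2*D/3) = (-7 + D)/((5*D/3)) = (-7 + D)*(3/(5*D)) = 3*(-7 + D)/(5*D))
-16*m(-51) = -48*(-7 - 51)/(5*(-51)) = -48*(-1)*(-58)/(5*51) = -16*58/85 = -928/85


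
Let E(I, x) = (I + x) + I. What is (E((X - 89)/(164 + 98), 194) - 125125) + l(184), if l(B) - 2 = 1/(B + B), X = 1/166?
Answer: -499876617615/4001264 ≈ -1.2493e+5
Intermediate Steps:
X = 1/166 ≈ 0.0060241
E(I, x) = x + 2*I
l(B) = 2 + 1/(2*B) (l(B) = 2 + 1/(B + B) = 2 + 1/(2*B))
(E((X - 89)/(164 + 98), 194) - 125125) + l(184) = ((194 + 2*((1/166 - 89)/(164 + 98))) - 125125) + (2 + (1/2)/184) = ((194 + 2*(-14773/166/262)) - 125125) + (2 + (1/2)*(1/184)) = ((194 + 2*(-14773/166*1/262)) - 125125) + (2 + 1/368) = ((194 + 2*(-14773/43492)) - 125125) + 737/368 = ((194 - 14773/21746) - 125125) + 737/368 = (4203951/21746 - 125125) + 737/368 = -2716764299/21746 + 737/368 = -499876617615/4001264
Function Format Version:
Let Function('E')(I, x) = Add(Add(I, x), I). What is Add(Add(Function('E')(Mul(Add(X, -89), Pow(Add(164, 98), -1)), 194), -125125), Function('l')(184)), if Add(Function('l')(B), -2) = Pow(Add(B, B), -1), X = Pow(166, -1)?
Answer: Rational(-499876617615, 4001264) ≈ -1.2493e+5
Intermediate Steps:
X = Rational(1, 166) ≈ 0.0060241
Function('E')(I, x) = Add(x, Mul(2, I))
Function('l')(B) = Add(2, Mul(Rational(1, 2), Pow(B, -1))) (Function('l')(B) = Add(2, Pow(Add(B, B), -1)) = Add(2, Pow(Mul(2, B), -1)) = Add(2, Mul(Rational(1, 2), Pow(B, -1))))
Add(Add(Function('E')(Mul(Add(X, -89), Pow(Add(164, 98), -1)), 194), -125125), Function('l')(184)) = Add(Add(Add(194, Mul(2, Mul(Add(Rational(1, 166), -89), Pow(Add(164, 98), -1)))), -125125), Add(2, Mul(Rational(1, 2), Pow(184, -1)))) = Add(Add(Add(194, Mul(2, Mul(Rational(-14773, 166), Pow(262, -1)))), -125125), Add(2, Mul(Rational(1, 2), Rational(1, 184)))) = Add(Add(Add(194, Mul(2, Mul(Rational(-14773, 166), Rational(1, 262)))), -125125), Add(2, Rational(1, 368))) = Add(Add(Add(194, Mul(2, Rational(-14773, 43492))), -125125), Rational(737, 368)) = Add(Add(Add(194, Rational(-14773, 21746)), -125125), Rational(737, 368)) = Add(Add(Rational(4203951, 21746), -125125), Rational(737, 368)) = Add(Rational(-2716764299, 21746), Rational(737, 368)) = Rational(-499876617615, 4001264)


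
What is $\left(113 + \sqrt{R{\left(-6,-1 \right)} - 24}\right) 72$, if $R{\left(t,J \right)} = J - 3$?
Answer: $8136 + 144 i \sqrt{7} \approx 8136.0 + 380.99 i$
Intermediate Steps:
$R{\left(t,J \right)} = -3 + J$
$\left(113 + \sqrt{R{\left(-6,-1 \right)} - 24}\right) 72 = \left(113 + \sqrt{\left(-3 - 1\right) - 24}\right) 72 = \left(113 + \sqrt{-4 - 24}\right) 72 = \left(113 + \sqrt{-28}\right) 72 = \left(113 + 2 i \sqrt{7}\right) 72 = 8136 + 144 i \sqrt{7}$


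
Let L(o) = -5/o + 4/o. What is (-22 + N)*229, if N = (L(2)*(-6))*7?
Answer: -229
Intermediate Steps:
L(o) = -1/o
N = 21 (N = (-1/2*(-6))*7 = (-1*1/2*(-6))*7 = -1/2*(-6)*7 = 3*7 = 21)
(-22 + N)*229 = (-22 + 21)*229 = -1*229 = -229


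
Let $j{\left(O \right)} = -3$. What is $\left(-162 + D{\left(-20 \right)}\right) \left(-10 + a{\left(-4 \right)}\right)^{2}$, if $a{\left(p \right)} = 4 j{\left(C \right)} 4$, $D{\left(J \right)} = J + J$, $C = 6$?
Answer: $-679528$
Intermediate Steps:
$D{\left(J \right)} = 2 J$
$a{\left(p \right)} = -48$ ($a{\left(p \right)} = 4 \left(-3\right) 4 = \left(-12\right) 4 = -48$)
$\left(-162 + D{\left(-20 \right)}\right) \left(-10 + a{\left(-4 \right)}\right)^{2} = \left(-162 + 2 \left(-20\right)\right) \left(-10 - 48\right)^{2} = \left(-162 - 40\right) \left(-58\right)^{2} = \left(-202\right) 3364 = -679528$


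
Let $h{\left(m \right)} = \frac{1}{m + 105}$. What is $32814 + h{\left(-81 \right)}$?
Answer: $\frac{787537}{24} \approx 32814.0$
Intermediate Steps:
$h{\left(m \right)} = \frac{1}{105 + m}$
$32814 + h{\left(-81 \right)} = 32814 + \frac{1}{105 - 81} = 32814 + \frac{1}{24} = \frac{787537}{24}$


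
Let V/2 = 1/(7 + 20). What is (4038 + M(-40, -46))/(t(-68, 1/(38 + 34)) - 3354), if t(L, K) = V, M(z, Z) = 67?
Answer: -110835/90556 ≈ -1.2239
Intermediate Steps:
V = 2/27 (V = 2/(7 + 20) = 2/27 ≈ 0.074074)
t(L, K) = 2/27
(4038 + M(-40, -46))/(t(-68, 1/(38 + 34)) - 3354) = (4038 + 67)/(2/27 - 3354) = 4105/(-90556/27) = 4105*(-27/90556) = -110835/90556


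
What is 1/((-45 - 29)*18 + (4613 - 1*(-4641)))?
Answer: 1/7922 ≈ 0.00012623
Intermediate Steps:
1/((-45 - 29)*18 + (4613 - 1*(-4641))) = 1/(-74*18 + (4613 + 4641)) = 1/(-1332 + 9254) = 1/7922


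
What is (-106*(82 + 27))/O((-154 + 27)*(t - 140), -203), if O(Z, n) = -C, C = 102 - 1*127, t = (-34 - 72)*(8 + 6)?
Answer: -11554/25 ≈ -462.16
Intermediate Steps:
t = -1484 (t = -106*14 = -1484)
C = -25 (C = 102 - 127 = -25)
O(Z, n) = 25 (O(Z, n) = -1*(-25) = 25)
(-106*(82 + 27))/O((-154 + 27)*(t - 140), -203) = -106*(82 + 27)/25 = -106*109*(1/25) = -11554*1/25 = -11554/25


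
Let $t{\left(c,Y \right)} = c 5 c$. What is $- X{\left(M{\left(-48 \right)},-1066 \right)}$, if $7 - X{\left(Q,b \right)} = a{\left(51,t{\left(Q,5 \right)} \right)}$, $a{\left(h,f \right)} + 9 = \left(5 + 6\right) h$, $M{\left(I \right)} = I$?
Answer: $545$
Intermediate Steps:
$t{\left(c,Y \right)} = 5 c^{2}$ ($t{\left(c,Y \right)} = 5 c c = 5 c^{2}$)
$a{\left(h,f \right)} = -9 + 11 h$ ($a{\left(h,f \right)} = -9 + \left(5 + 6\right) h = -9 + 11 h$)
$X{\left(Q,b \right)} = -545$ ($X{\left(Q,b \right)} = 7 - \left(-9 + 11 \cdot 51\right) = 7 - \left(-9 + 561\right) = 7 - 552 = -545$)
$- X{\left(M{\left(-48 \right)},-1066 \right)} = \left(-1\right) \left(-545\right) = 545$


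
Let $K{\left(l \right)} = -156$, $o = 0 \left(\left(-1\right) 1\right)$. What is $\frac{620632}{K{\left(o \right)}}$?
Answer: $- \frac{155158}{39} \approx -3978.4$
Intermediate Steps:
$o = 0$ ($o = 0 \left(-1\right) = 0$)
$\frac{620632}{K{\left(o \right)}} = \frac{620632}{-156} = 620632 \left(- \frac{1}{156}\right) = - \frac{155158}{39}$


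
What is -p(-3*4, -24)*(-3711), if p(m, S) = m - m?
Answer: 0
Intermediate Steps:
p(m, S) = 0
-p(-3*4, -24)*(-3711) = -0*(-3711) = -1*0 = 0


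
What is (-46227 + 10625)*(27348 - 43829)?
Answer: 586756562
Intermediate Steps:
(-46227 + 10625)*(27348 - 43829) = -35602*(-16481) = 586756562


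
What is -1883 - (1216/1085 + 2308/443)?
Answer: -908116233/480655 ≈ -1889.3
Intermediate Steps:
-1883 - (1216/1085 + 2308/443) = -1883 - 1*3042868/480655 = -1883 - 3042868/480655 = -908116233/480655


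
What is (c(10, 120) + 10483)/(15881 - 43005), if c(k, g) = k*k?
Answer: -10583/27124 ≈ -0.39017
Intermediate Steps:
c(k, g) = k²
(c(10, 120) + 10483)/(15881 - 43005) = (10² + 10483)/(15881 - 43005) = (100 + 10483)/(-27124) = 10583*(-1/27124) = -10583/27124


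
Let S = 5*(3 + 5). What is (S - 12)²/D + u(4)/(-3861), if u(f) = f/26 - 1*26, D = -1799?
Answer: -1845088/4299867 ≈ -0.42910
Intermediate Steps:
u(f) = -26 + f/26 (u(f) = f*(1/26) - 26 = f/26 - 26 = -26 + f/26)
S = 40 (S = 5*8 = 40)
(S - 12)²/D + u(4)/(-3861) = (40 - 12)²/(-1799) + (-26 + (1/26)*4)/(-3861) = 28²*(-1/1799) + (-26 + 2/13)*(-1/3861) = 784*(-1/1799) - 336/13*(-1/3861) = -112/257 + 112/16731 = -1845088/4299867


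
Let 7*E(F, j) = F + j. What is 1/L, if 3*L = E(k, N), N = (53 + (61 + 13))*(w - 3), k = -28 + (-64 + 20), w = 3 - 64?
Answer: -21/8200 ≈ -0.0025610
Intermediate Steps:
w = -61
k = -72 (k = -28 - 44 = -72)
N = -8128 (N = (53 + (61 + 13))*(-61 - 3) = (53 + 74)*(-64) = 127*(-64) = -8128)
E(F, j) = F/7 + j/7 (E(F, j) = (F + j)/7 = F/7 + j/7)
L = -8200/21 (L = ((⅐)*(-72) + (⅐)*(-8128))/3 = (-72/7 - 8128/7)/3 = (⅓)*(-8200/7) = -8200/21 ≈ -390.48)
1/L = 1/(-8200/21) = -21/8200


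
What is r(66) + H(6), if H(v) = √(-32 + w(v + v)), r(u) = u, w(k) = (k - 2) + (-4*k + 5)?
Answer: 66 + I*√65 ≈ 66.0 + 8.0623*I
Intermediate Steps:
w(k) = 3 - 3*k (w(k) = (-2 + k) + (5 - 4*k) = 3 - 3*k)
H(v) = √(-29 - 6*v) (H(v) = √(-32 + (3 - 3*(v + v))) = √(-32 + (3 - 6*v)) = √(-29 - 6*v))
r(66) + H(6) = 66 + √(-29 - 6*6) = 66 + √(-29 - 36) = 66 + √(-65) = 66 + I*√65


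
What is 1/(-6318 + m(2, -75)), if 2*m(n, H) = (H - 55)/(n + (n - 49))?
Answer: -9/56849 ≈ -0.00015831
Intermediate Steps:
m(n, H) = (-55 + H)/(2*(-49 + 2*n)) (m(n, H) = ((H - 55)/(n + (n - 49)))/2 = ((-55 + H)/(n + (-49 + n)))/2 = ((-55 + H)/(-49 + 2*n))/2 = (-55 + H)/(2*(-49 + 2*n)))
1/(-6318 + m(2, -75)) = 1/(-6318 + (-55 - 75)/(2*(-49 + 2*2))) = 1/(-6318 + (½)*(-130)/(-49 + 4)) = 1/(-6318 + (½)*(-130)/(-45)) = 1/(-6318 + (½)*(-1/45)*(-130)) = 1/(-6318 + 13/9) = 1/(-56849/9) = -9/56849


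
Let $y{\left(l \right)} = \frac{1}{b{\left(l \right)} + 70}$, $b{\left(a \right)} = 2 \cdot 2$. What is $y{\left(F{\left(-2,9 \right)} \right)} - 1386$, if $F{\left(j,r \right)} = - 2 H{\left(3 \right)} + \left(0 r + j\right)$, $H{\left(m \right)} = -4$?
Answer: $- \frac{102563}{74} \approx -1386.0$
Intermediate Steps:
$b{\left(a \right)} = 4$
$F{\left(j,r \right)} = 8 + j$ ($F{\left(j,r \right)} = \left(-2\right) \left(-4\right) + \left(0 r + j\right) = 8 + \left(0 + j\right) = 8 + j$)
$y{\left(l \right)} = \frac{1}{74}$ ($y{\left(l \right)} = \frac{1}{4 + 70} = \frac{1}{74}$)
$y{\left(F{\left(-2,9 \right)} \right)} - 1386 = \frac{1}{74} - 1386 = - \frac{102563}{74}$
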